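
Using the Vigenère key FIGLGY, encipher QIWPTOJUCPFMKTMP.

VQCAZMOCIALKPBSA

Repeat the key across the message: FIGLGYFIGLGYFIGL
Q(16)+F(5): 21 → V
I(8)+I(8): 16 → Q
W(22)+G(6): 28≡2 → C
P(15)+L(11): 26≡0 → A
T(19)+G(6): 25 → Z
O(14)+Y(24): 38≡12 → M
J(9)+F(5): 14 → O
U(20)+I(8): 28≡2 → C
C(2)+G(6): 8 → I
P(15)+L(11): 26≡0 → A
F(5)+G(6): 11 → L
M(12)+Y(24): 36≡10 → K
K(10)+F(5): 15 → P
T(19)+I(8): 27≡1 → B
M(12)+G(6): 18 → S
P(15)+L(11): 26≡0 → A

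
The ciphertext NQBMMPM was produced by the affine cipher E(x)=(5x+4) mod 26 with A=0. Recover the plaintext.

The inverse of 5 mod 26 is 21, since 5·21=105≡1. Apply D(y)=21·(y−4) mod 26:
N(13): 21·(13−4)=189≡7 → H
Q(16): 21·(16−4)=252≡18 → S
B(1): 21·(1−4)=-63≡15 → P
M(12): 21·(12−4)=168≡12 → M
M(12): 21·(12−4)=168≡12 → M
P(15): 21·(15−4)=231≡23 → X
M(12): 21·(12−4)=168≡12 → M

HSPMMXM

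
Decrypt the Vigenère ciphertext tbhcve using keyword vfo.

ywthqq

Repeat the key across the ciphertext: vfovfo
t(19)−v(21): -2≡24 → y
b(1)−f(5): -4≡22 → w
h(7)−o(14): -7≡19 → t
c(2)−v(21): -19≡7 → h
v(21)−f(5): 16 → q
e(4)−o(14): -10≡16 → q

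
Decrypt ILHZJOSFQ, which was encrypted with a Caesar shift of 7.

I(8): 8−7=1 → B
L(11): 11−7=4 → E
H(7): 7−7=0 → A
Z(25): 25−7=18 → S
J(9): 9−7=2 → C
O(14): 14−7=7 → H
S(18): 18−7=11 → L
F(5): 5−7=-2≡24 → Y
Q(16): 16−7=9 → J

BEASCHLYJ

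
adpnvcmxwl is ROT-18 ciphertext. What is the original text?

a(0): 0−18=-18≡8 → i
d(3): 3−18=-15≡11 → l
p(15): 15−18=-3≡23 → x
n(13): 13−18=-5≡21 → v
v(21): 21−18=3 → d
c(2): 2−18=-16≡10 → k
m(12): 12−18=-6≡20 → u
x(23): 23−18=5 → f
w(22): 22−18=4 → e
l(11): 11−18=-7≡19 → t

ilxvdkufet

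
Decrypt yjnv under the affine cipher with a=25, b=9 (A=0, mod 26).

The inverse of 25 mod 26 is 25, since 25·25=625≡1. Apply D(y)=25·(y−9) mod 26:
y(24): 25·(24−9)=375≡11 → l
j(9): 25·(9−9)=0 → a
n(13): 25·(13−9)=100≡22 → w
v(21): 25·(21−9)=300≡14 → o

lawo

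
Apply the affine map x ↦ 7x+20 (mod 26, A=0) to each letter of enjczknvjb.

whfinmhlfb

e(4): 7·4+20=48≡22 → w
n(13): 7·13+20=111≡7 → h
j(9): 7·9+20=83≡5 → f
c(2): 7·2+20=34≡8 → i
z(25): 7·25+20=195≡13 → n
k(10): 7·10+20=90≡12 → m
n(13): 7·13+20=111≡7 → h
v(21): 7·21+20=167≡11 → l
j(9): 7·9+20=83≡5 → f
b(1): 7·1+20=27≡1 → b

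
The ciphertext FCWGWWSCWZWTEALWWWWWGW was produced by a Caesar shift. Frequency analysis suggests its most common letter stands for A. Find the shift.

22

The most frequent ciphertext letter is W (appears 11 times).
W is position 22; A is position 0.
Shift = 22.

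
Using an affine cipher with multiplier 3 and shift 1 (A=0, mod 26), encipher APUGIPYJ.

A(0): 3·0+1=1 → B
P(15): 3·15+1=46≡20 → U
U(20): 3·20+1=61≡9 → J
G(6): 3·6+1=19 → T
I(8): 3·8+1=25 → Z
P(15): 3·15+1=46≡20 → U
Y(24): 3·24+1=73≡21 → V
J(9): 3·9+1=28≡2 → C

BUJTZUVC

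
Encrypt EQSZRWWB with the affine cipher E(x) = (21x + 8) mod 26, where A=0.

E(4): 21·4+8=92≡14 → O
Q(16): 21·16+8=344≡6 → G
S(18): 21·18+8=386≡22 → W
Z(25): 21·25+8=533≡13 → N
R(17): 21·17+8=365≡1 → B
W(22): 21·22+8=470≡2 → C
W(22): 21·22+8=470≡2 → C
B(1): 21·1+8=29≡3 → D

OGWNBCCD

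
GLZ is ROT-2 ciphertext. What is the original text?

G(6): 6−2=4 → E
L(11): 11−2=9 → J
Z(25): 25−2=23 → X

EJX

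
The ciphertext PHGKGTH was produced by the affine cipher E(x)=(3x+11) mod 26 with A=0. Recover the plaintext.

The inverse of 3 mod 26 is 9, since 3·9=27≡1. Apply D(y)=9·(y−11) mod 26:
P(15): 9·(15−11)=36≡10 → K
H(7): 9·(7−11)=-36≡16 → Q
G(6): 9·(6−11)=-45≡7 → H
K(10): 9·(10−11)=-9≡17 → R
G(6): 9·(6−11)=-45≡7 → H
T(19): 9·(19−11)=72≡20 → U
H(7): 9·(7−11)=-36≡16 → Q

KQHRHUQ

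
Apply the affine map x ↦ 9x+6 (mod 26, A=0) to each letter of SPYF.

S(18): 9·18+6=168≡12 → M
P(15): 9·15+6=141≡11 → L
Y(24): 9·24+6=222≡14 → O
F(5): 9·5+6=51≡25 → Z

MLOZ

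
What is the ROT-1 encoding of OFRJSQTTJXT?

PGSKTRUUKYU

O(14): 14+1=15 → P
F(5): 5+1=6 → G
R(17): 17+1=18 → S
J(9): 9+1=10 → K
S(18): 18+1=19 → T
Q(16): 16+1=17 → R
T(19): 19+1=20 → U
T(19): 19+1=20 → U
J(9): 9+1=10 → K
X(23): 23+1=24 → Y
T(19): 19+1=20 → U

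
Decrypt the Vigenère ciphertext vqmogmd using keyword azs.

vruohud

Repeat the key across the ciphertext: azsazsa
v(21)−a(0): 21 → v
q(16)−z(25): -9≡17 → r
m(12)−s(18): -6≡20 → u
o(14)−a(0): 14 → o
g(6)−z(25): -19≡7 → h
m(12)−s(18): -6≡20 → u
d(3)−a(0): 3 → d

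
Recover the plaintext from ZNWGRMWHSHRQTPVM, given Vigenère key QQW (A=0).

Repeat the key across the ciphertext: QQWQQWQQWQQWQQWQ
Z(25)−Q(16): 9 → J
N(13)−Q(16): -3≡23 → X
W(22)−W(22): 0 → A
G(6)−Q(16): -10≡16 → Q
R(17)−Q(16): 1 → B
M(12)−W(22): -10≡16 → Q
W(22)−Q(16): 6 → G
H(7)−Q(16): -9≡17 → R
S(18)−W(22): -4≡22 → W
H(7)−Q(16): -9≡17 → R
R(17)−Q(16): 1 → B
Q(16)−W(22): -6≡20 → U
T(19)−Q(16): 3 → D
P(15)−Q(16): -1≡25 → Z
V(21)−W(22): -1≡25 → Z
M(12)−Q(16): -4≡22 → W

JXAQBQGRWRBUDZZW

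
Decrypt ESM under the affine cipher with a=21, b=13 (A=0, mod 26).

The inverse of 21 mod 26 is 5, since 21·5=105≡1. Apply D(y)=5·(y−13) mod 26:
E(4): 5·(4−13)=-45≡7 → H
S(18): 5·(18−13)=25 → Z
M(12): 5·(12−13)=-5≡21 → V

HZV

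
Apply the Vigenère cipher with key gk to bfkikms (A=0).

Repeat the key across the message: gkgkgkg
b(1)+g(6): 7 → h
f(5)+k(10): 15 → p
k(10)+g(6): 16 → q
i(8)+k(10): 18 → s
k(10)+g(6): 16 → q
m(12)+k(10): 22 → w
s(18)+g(6): 24 → y

hpqsqwy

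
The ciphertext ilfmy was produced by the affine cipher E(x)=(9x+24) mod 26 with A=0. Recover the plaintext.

The inverse of 9 mod 26 is 3, since 9·3=27≡1. Apply D(y)=3·(y−24) mod 26:
i(8): 3·(8−24)=-48≡4 → e
l(11): 3·(11−24)=-39≡13 → n
f(5): 3·(5−24)=-57≡21 → v
m(12): 3·(12−24)=-36≡16 → q
y(24): 3·(24−24)=0 → a

envqa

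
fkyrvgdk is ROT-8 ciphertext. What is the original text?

f(5): 5−8=-3≡23 → x
k(10): 10−8=2 → c
y(24): 24−8=16 → q
r(17): 17−8=9 → j
v(21): 21−8=13 → n
g(6): 6−8=-2≡24 → y
d(3): 3−8=-5≡21 → v
k(10): 10−8=2 → c

xcqjnyvc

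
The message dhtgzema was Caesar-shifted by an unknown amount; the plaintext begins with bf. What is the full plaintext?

From the crib: d(3)−b(1)=2, so the shift is 2.
Subtract 2 from each ciphertext letter:
d(3): 3−2=1 → b
h(7): 7−2=5 → f
t(19): 19−2=17 → r
g(6): 6−2=4 → e
z(25): 25−2=23 → x
e(4): 4−2=2 → c
m(12): 12−2=10 → k
a(0): 0−2=-2≡24 → y

bfrexcky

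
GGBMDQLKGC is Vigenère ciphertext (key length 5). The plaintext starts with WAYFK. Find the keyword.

Subtract each crib letter from the matching ciphertext letter (mod 26):
G(6)−W(22)=-16≡10 → K
G(6)−A(0)=6 → G
B(1)−Y(24)=-23≡3 → D
M(12)−F(5)=7 → H
D(3)−K(10)=-7≡19 → T

KGDHT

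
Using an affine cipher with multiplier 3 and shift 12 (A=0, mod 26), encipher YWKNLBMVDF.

GAQZTPWXVB

Y(24): 3·24+12=84≡6 → G
W(22): 3·22+12=78≡0 → A
K(10): 3·10+12=42≡16 → Q
N(13): 3·13+12=51≡25 → Z
L(11): 3·11+12=45≡19 → T
B(1): 3·1+12=15 → P
M(12): 3·12+12=48≡22 → W
V(21): 3·21+12=75≡23 → X
D(3): 3·3+12=21 → V
F(5): 3·5+12=27≡1 → B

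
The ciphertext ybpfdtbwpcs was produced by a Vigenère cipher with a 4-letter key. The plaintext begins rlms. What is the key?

Subtract each crib letter from the matching ciphertext letter (mod 26):
y(24)−r(17)=7 → h
b(1)−l(11)=-10≡16 → q
p(15)−m(12)=3 → d
f(5)−s(18)=-13≡13 → n

hqdn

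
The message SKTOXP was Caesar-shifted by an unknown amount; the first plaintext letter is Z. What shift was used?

19

From the crib: S(18)−Z(25)=-7≡19, so the shift is 19.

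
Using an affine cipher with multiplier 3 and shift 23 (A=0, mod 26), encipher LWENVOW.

ELJKINL

L(11): 3·11+23=56≡4 → E
W(22): 3·22+23=89≡11 → L
E(4): 3·4+23=35≡9 → J
N(13): 3·13+23=62≡10 → K
V(21): 3·21+23=86≡8 → I
O(14): 3·14+23=65≡13 → N
W(22): 3·22+23=89≡11 → L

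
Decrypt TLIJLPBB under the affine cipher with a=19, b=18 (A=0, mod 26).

LBUFBTVV

The inverse of 19 mod 26 is 11, since 19·11=209≡1. Apply D(y)=11·(y−18) mod 26:
T(19): 11·(19−18)=11 → L
L(11): 11·(11−18)=-77≡1 → B
I(8): 11·(8−18)=-110≡20 → U
J(9): 11·(9−18)=-99≡5 → F
L(11): 11·(11−18)=-77≡1 → B
P(15): 11·(15−18)=-33≡19 → T
B(1): 11·(1−18)=-187≡21 → V
B(1): 11·(1−18)=-187≡21 → V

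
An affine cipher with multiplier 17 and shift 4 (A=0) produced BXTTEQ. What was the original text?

The inverse of 17 mod 26 is 23, since 17·23=391≡1. Apply D(y)=23·(y−4) mod 26:
B(1): 23·(1−4)=-69≡9 → J
X(23): 23·(23−4)=437≡21 → V
T(19): 23·(19−4)=345≡7 → H
T(19): 23·(19−4)=345≡7 → H
E(4): 23·(4−4)=0 → A
Q(16): 23·(16−4)=276≡16 → Q

JVHHAQ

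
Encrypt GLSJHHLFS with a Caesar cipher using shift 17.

XCJAYYCWJ

G(6): 6+17=23 → X
L(11): 11+17=28≡2 → C
S(18): 18+17=35≡9 → J
J(9): 9+17=26≡0 → A
H(7): 7+17=24 → Y
H(7): 7+17=24 → Y
L(11): 11+17=28≡2 → C
F(5): 5+17=22 → W
S(18): 18+17=35≡9 → J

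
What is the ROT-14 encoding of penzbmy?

p(15): 15+14=29≡3 → d
e(4): 4+14=18 → s
n(13): 13+14=27≡1 → b
z(25): 25+14=39≡13 → n
b(1): 1+14=15 → p
m(12): 12+14=26≡0 → a
y(24): 24+14=38≡12 → m

dsbnpam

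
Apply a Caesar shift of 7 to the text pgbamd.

wnihtk

p(15): 15+7=22 → w
g(6): 6+7=13 → n
b(1): 1+7=8 → i
a(0): 0+7=7 → h
m(12): 12+7=19 → t
d(3): 3+7=10 → k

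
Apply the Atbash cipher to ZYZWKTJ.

ABADPGQ

Z(25) → A(0)
Y(24) → B(1)
Z(25) → A(0)
W(22) → D(3)
K(10) → P(15)
T(19) → G(6)
J(9) → Q(16)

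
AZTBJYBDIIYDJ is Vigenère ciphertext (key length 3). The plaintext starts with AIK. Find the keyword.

ARJ

Subtract each crib letter from the matching ciphertext letter (mod 26):
A(0)−A(0)=0 → A
Z(25)−I(8)=17 → R
T(19)−K(10)=9 → J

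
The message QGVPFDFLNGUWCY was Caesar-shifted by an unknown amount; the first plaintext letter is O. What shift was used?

2

From the crib: Q(16)−O(14)=2, so the shift is 2.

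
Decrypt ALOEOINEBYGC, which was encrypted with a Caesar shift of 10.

QBEUEYDUROWS

A(0): 0−10=-10≡16 → Q
L(11): 11−10=1 → B
O(14): 14−10=4 → E
E(4): 4−10=-6≡20 → U
O(14): 14−10=4 → E
I(8): 8−10=-2≡24 → Y
N(13): 13−10=3 → D
E(4): 4−10=-6≡20 → U
B(1): 1−10=-9≡17 → R
Y(24): 24−10=14 → O
G(6): 6−10=-4≡22 → W
C(2): 2−10=-8≡18 → S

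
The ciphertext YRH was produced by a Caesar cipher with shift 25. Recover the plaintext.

Y(24): 24−25=-1≡25 → Z
R(17): 17−25=-8≡18 → S
H(7): 7−25=-18≡8 → I

ZSI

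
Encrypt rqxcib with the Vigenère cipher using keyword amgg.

Repeat the key across the message: amggam
r(17)+a(0): 17 → r
q(16)+m(12): 28≡2 → c
x(23)+g(6): 29≡3 → d
c(2)+g(6): 8 → i
i(8)+a(0): 8 → i
b(1)+m(12): 13 → n

rcdiin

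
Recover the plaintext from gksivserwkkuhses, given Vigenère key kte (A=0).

wroycouysarqxzai

Repeat the key across the ciphertext: ktektektektektek
g(6)−k(10): -4≡22 → w
k(10)−t(19): -9≡17 → r
s(18)−e(4): 14 → o
i(8)−k(10): -2≡24 → y
v(21)−t(19): 2 → c
s(18)−e(4): 14 → o
e(4)−k(10): -6≡20 → u
r(17)−t(19): -2≡24 → y
w(22)−e(4): 18 → s
k(10)−k(10): 0 → a
k(10)−t(19): -9≡17 → r
u(20)−e(4): 16 → q
h(7)−k(10): -3≡23 → x
s(18)−t(19): -1≡25 → z
e(4)−e(4): 0 → a
s(18)−k(10): 8 → i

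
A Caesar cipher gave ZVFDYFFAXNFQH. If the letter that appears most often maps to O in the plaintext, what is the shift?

17

The most frequent ciphertext letter is F (appears 4 times).
F is position 5; O is position 14.
Shift = -9≡17.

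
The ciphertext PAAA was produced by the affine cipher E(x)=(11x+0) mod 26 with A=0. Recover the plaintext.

The inverse of 11 mod 26 is 19, since 11·19=209≡1. Apply D(y)=19·(y−0) mod 26:
P(15): 19·(15−0)=285≡25 → Z
A(0): 19·(0−0)=0 → A
A(0): 19·(0−0)=0 → A
A(0): 19·(0−0)=0 → A

ZAAA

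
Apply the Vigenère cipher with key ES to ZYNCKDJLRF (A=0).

Repeat the key across the message: ESESESESES
Z(25)+E(4): 29≡3 → D
Y(24)+S(18): 42≡16 → Q
N(13)+E(4): 17 → R
C(2)+S(18): 20 → U
K(10)+E(4): 14 → O
D(3)+S(18): 21 → V
J(9)+E(4): 13 → N
L(11)+S(18): 29≡3 → D
R(17)+E(4): 21 → V
F(5)+S(18): 23 → X

DQRUOVNDVX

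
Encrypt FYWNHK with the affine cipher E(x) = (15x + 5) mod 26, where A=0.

CBXSGZ

F(5): 15·5+5=80≡2 → C
Y(24): 15·24+5=365≡1 → B
W(22): 15·22+5=335≡23 → X
N(13): 15·13+5=200≡18 → S
H(7): 15·7+5=110≡6 → G
K(10): 15·10+5=155≡25 → Z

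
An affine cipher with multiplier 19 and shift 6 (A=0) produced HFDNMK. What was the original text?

LPTZOS

The inverse of 19 mod 26 is 11, since 19·11=209≡1. Apply D(y)=11·(y−6) mod 26:
H(7): 11·(7−6)=11 → L
F(5): 11·(5−6)=-11≡15 → P
D(3): 11·(3−6)=-33≡19 → T
N(13): 11·(13−6)=77≡25 → Z
M(12): 11·(12−6)=66≡14 → O
K(10): 11·(10−6)=44≡18 → S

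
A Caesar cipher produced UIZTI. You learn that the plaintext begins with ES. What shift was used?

16

From the crib: U(20)−E(4)=16, so the shift is 16.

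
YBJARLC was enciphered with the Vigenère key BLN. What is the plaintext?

XQWZGYB

Repeat the key across the ciphertext: BLNBLNB
Y(24)−B(1): 23 → X
B(1)−L(11): -10≡16 → Q
J(9)−N(13): -4≡22 → W
A(0)−B(1): -1≡25 → Z
R(17)−L(11): 6 → G
L(11)−N(13): -2≡24 → Y
C(2)−B(1): 1 → B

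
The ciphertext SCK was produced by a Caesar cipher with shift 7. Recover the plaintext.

S(18): 18−7=11 → L
C(2): 2−7=-5≡21 → V
K(10): 10−7=3 → D

LVD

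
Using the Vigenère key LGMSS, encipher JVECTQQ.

Repeat the key across the message: LGMSSLG
J(9)+L(11): 20 → U
V(21)+G(6): 27≡1 → B
E(4)+M(12): 16 → Q
C(2)+S(18): 20 → U
T(19)+S(18): 37≡11 → L
Q(16)+L(11): 27≡1 → B
Q(16)+G(6): 22 → W

UBQULBW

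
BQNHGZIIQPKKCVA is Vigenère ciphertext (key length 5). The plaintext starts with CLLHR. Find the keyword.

ZFCAP

Subtract each crib letter from the matching ciphertext letter (mod 26):
B(1)−C(2)=-1≡25 → Z
Q(16)−L(11)=5 → F
N(13)−L(11)=2 → C
H(7)−H(7)=0 → A
G(6)−R(17)=-11≡15 → P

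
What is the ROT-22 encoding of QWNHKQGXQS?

Q(16): 16+22=38≡12 → M
W(22): 22+22=44≡18 → S
N(13): 13+22=35≡9 → J
H(7): 7+22=29≡3 → D
K(10): 10+22=32≡6 → G
Q(16): 16+22=38≡12 → M
G(6): 6+22=28≡2 → C
X(23): 23+22=45≡19 → T
Q(16): 16+22=38≡12 → M
S(18): 18+22=40≡14 → O

MSJDGMCTMO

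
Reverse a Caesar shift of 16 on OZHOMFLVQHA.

YJRYWPVFARK

O(14): 14−16=-2≡24 → Y
Z(25): 25−16=9 → J
H(7): 7−16=-9≡17 → R
O(14): 14−16=-2≡24 → Y
M(12): 12−16=-4≡22 → W
F(5): 5−16=-11≡15 → P
L(11): 11−16=-5≡21 → V
V(21): 21−16=5 → F
Q(16): 16−16=0 → A
H(7): 7−16=-9≡17 → R
A(0): 0−16=-16≡10 → K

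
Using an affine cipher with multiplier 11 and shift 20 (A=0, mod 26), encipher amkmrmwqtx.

a(0): 11·0+20=20 → u
m(12): 11·12+20=152≡22 → w
k(10): 11·10+20=130≡0 → a
m(12): 11·12+20=152≡22 → w
r(17): 11·17+20=207≡25 → z
m(12): 11·12+20=152≡22 → w
w(22): 11·22+20=262≡2 → c
q(16): 11·16+20=196≡14 → o
t(19): 11·19+20=229≡21 → v
x(23): 11·23+20=273≡13 → n

uwawzwcovn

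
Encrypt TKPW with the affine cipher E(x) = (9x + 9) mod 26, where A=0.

T(19): 9·19+9=180≡24 → Y
K(10): 9·10+9=99≡21 → V
P(15): 9·15+9=144≡14 → O
W(22): 9·22+9=207≡25 → Z

YVOZ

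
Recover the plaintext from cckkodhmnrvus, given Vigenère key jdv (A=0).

Repeat the key across the ciphertext: jdvjdvjdvjdvj
c(2)−j(9): -7≡19 → t
c(2)−d(3): -1≡25 → z
k(10)−v(21): -11≡15 → p
k(10)−j(9): 1 → b
o(14)−d(3): 11 → l
d(3)−v(21): -18≡8 → i
h(7)−j(9): -2≡24 → y
m(12)−d(3): 9 → j
n(13)−v(21): -8≡18 → s
r(17)−j(9): 8 → i
v(21)−d(3): 18 → s
u(20)−v(21): -1≡25 → z
s(18)−j(9): 9 → j

tzpbliyjsiszj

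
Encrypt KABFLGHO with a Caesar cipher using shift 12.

K(10): 10+12=22 → W
A(0): 0+12=12 → M
B(1): 1+12=13 → N
F(5): 5+12=17 → R
L(11): 11+12=23 → X
G(6): 6+12=18 → S
H(7): 7+12=19 → T
O(14): 14+12=26≡0 → A

WMNRXSTA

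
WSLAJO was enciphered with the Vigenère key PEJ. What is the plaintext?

HOCLFF

Repeat the key across the ciphertext: PEJPEJ
W(22)−P(15): 7 → H
S(18)−E(4): 14 → O
L(11)−J(9): 2 → C
A(0)−P(15): -15≡11 → L
J(9)−E(4): 5 → F
O(14)−J(9): 5 → F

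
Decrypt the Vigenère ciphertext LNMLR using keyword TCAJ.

Repeat the key across the ciphertext: TCAJT
L(11)−T(19): -8≡18 → S
N(13)−C(2): 11 → L
M(12)−A(0): 12 → M
L(11)−J(9): 2 → C
R(17)−T(19): -2≡24 → Y

SLMCY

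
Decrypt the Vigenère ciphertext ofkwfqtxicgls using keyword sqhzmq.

Repeat the key across the ciphertext: sqhzmqsqhzmqs
o(14)−s(18): -4≡22 → w
f(5)−q(16): -11≡15 → p
k(10)−h(7): 3 → d
w(22)−z(25): -3≡23 → x
f(5)−m(12): -7≡19 → t
q(16)−q(16): 0 → a
t(19)−s(18): 1 → b
x(23)−q(16): 7 → h
i(8)−h(7): 1 → b
c(2)−z(25): -23≡3 → d
g(6)−m(12): -6≡20 → u
l(11)−q(16): -5≡21 → v
s(18)−s(18): 0 → a

wpdxtabhbduva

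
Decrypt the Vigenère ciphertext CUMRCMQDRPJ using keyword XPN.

Repeat the key across the ciphertext: XPNXPNXPNXP
C(2)−X(23): -21≡5 → F
U(20)−P(15): 5 → F
M(12)−N(13): -1≡25 → Z
R(17)−X(23): -6≡20 → U
C(2)−P(15): -13≡13 → N
M(12)−N(13): -1≡25 → Z
Q(16)−X(23): -7≡19 → T
D(3)−P(15): -12≡14 → O
R(17)−N(13): 4 → E
P(15)−X(23): -8≡18 → S
J(9)−P(15): -6≡20 → U

FFZUNZTOESU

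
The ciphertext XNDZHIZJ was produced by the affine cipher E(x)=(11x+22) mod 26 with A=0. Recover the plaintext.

The inverse of 11 mod 26 is 19, since 11·19=209≡1. Apply D(y)=19·(y−22) mod 26:
X(23): 19·(23−22)=19 → T
N(13): 19·(13−22)=-171≡11 → L
D(3): 19·(3−22)=-361≡3 → D
Z(25): 19·(25−22)=57≡5 → F
H(7): 19·(7−22)=-285≡1 → B
I(8): 19·(8−22)=-266≡20 → U
Z(25): 19·(25−22)=57≡5 → F
J(9): 19·(9−22)=-247≡13 → N

TLDFBUFN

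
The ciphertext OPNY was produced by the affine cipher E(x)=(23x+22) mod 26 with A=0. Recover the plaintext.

The inverse of 23 mod 26 is 17, since 23·17=391≡1. Apply D(y)=17·(y−22) mod 26:
O(14): 17·(14−22)=-136≡20 → U
P(15): 17·(15−22)=-119≡11 → L
N(13): 17·(13−22)=-153≡3 → D
Y(24): 17·(24−22)=34≡8 → I

ULDI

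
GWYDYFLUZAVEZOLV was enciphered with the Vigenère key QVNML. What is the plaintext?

Repeat the key across the ciphertext: QVNMLQVNMLQVNMLQ
G(6)−Q(16): -10≡16 → Q
W(22)−V(21): 1 → B
Y(24)−N(13): 11 → L
D(3)−M(12): -9≡17 → R
Y(24)−L(11): 13 → N
F(5)−Q(16): -11≡15 → P
L(11)−V(21): -10≡16 → Q
U(20)−N(13): 7 → H
Z(25)−M(12): 13 → N
A(0)−L(11): -11≡15 → P
V(21)−Q(16): 5 → F
E(4)−V(21): -17≡9 → J
Z(25)−N(13): 12 → M
O(14)−M(12): 2 → C
L(11)−L(11): 0 → A
V(21)−Q(16): 5 → F

QBLRNPQHNPFJMCAF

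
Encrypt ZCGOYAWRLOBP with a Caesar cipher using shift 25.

YBFNXZVQKNAO

Z(25): 25+25=50≡24 → Y
C(2): 2+25=27≡1 → B
G(6): 6+25=31≡5 → F
O(14): 14+25=39≡13 → N
Y(24): 24+25=49≡23 → X
A(0): 0+25=25 → Z
W(22): 22+25=47≡21 → V
R(17): 17+25=42≡16 → Q
L(11): 11+25=36≡10 → K
O(14): 14+25=39≡13 → N
B(1): 1+25=26≡0 → A
P(15): 15+25=40≡14 → O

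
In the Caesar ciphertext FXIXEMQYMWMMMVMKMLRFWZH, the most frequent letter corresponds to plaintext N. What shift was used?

25

The most frequent ciphertext letter is M (appears 7 times).
M is position 12; N is position 13.
Shift = -1≡25.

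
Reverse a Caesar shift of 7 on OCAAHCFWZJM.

HVTTAVYPSCF

O(14): 14−7=7 → H
C(2): 2−7=-5≡21 → V
A(0): 0−7=-7≡19 → T
A(0): 0−7=-7≡19 → T
H(7): 7−7=0 → A
C(2): 2−7=-5≡21 → V
F(5): 5−7=-2≡24 → Y
W(22): 22−7=15 → P
Z(25): 25−7=18 → S
J(9): 9−7=2 → C
M(12): 12−7=5 → F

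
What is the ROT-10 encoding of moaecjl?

m(12): 12+10=22 → w
o(14): 14+10=24 → y
a(0): 0+10=10 → k
e(4): 4+10=14 → o
c(2): 2+10=12 → m
j(9): 9+10=19 → t
l(11): 11+10=21 → v

wykomtv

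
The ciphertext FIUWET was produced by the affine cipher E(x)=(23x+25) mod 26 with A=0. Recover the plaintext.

YXTBHC

The inverse of 23 mod 26 is 17, since 23·17=391≡1. Apply D(y)=17·(y−25) mod 26:
F(5): 17·(5−25)=-340≡24 → Y
I(8): 17·(8−25)=-289≡23 → X
U(20): 17·(20−25)=-85≡19 → T
W(22): 17·(22−25)=-51≡1 → B
E(4): 17·(4−25)=-357≡7 → H
T(19): 17·(19−25)=-102≡2 → C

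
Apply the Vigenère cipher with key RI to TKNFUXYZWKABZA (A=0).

Repeat the key across the message: RIRIRIRIRIRIRI
T(19)+R(17): 36≡10 → K
K(10)+I(8): 18 → S
N(13)+R(17): 30≡4 → E
F(5)+I(8): 13 → N
U(20)+R(17): 37≡11 → L
X(23)+I(8): 31≡5 → F
Y(24)+R(17): 41≡15 → P
Z(25)+I(8): 33≡7 → H
W(22)+R(17): 39≡13 → N
K(10)+I(8): 18 → S
A(0)+R(17): 17 → R
B(1)+I(8): 9 → J
Z(25)+R(17): 42≡16 → Q
A(0)+I(8): 8 → I

KSENLFPHNSRJQI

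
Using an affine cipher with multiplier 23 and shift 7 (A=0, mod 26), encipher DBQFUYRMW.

YELSZNIXT

D(3): 23·3+7=76≡24 → Y
B(1): 23·1+7=30≡4 → E
Q(16): 23·16+7=375≡11 → L
F(5): 23·5+7=122≡18 → S
U(20): 23·20+7=467≡25 → Z
Y(24): 23·24+7=559≡13 → N
R(17): 23·17+7=398≡8 → I
M(12): 23·12+7=283≡23 → X
W(22): 23·22+7=513≡19 → T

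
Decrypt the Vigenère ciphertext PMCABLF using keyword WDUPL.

Repeat the key across the ciphertext: WDUPLWD
P(15)−W(22): -7≡19 → T
M(12)−D(3): 9 → J
C(2)−U(20): -18≡8 → I
A(0)−P(15): -15≡11 → L
B(1)−L(11): -10≡16 → Q
L(11)−W(22): -11≡15 → P
F(5)−D(3): 2 → C

TJILQPC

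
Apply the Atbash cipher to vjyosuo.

v(21) → e(4)
j(9) → q(16)
y(24) → b(1)
o(14) → l(11)
s(18) → h(7)
u(20) → f(5)
o(14) → l(11)

eqblhfl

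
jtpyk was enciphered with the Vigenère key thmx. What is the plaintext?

qmdbr

Repeat the key across the ciphertext: thmxt
j(9)−t(19): -10≡16 → q
t(19)−h(7): 12 → m
p(15)−m(12): 3 → d
y(24)−x(23): 1 → b
k(10)−t(19): -9≡17 → r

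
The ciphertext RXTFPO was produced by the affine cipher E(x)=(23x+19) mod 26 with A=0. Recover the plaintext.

SQAWKT

The inverse of 23 mod 26 is 17, since 23·17=391≡1. Apply D(y)=17·(y−19) mod 26:
R(17): 17·(17−19)=-34≡18 → S
X(23): 17·(23−19)=68≡16 → Q
T(19): 17·(19−19)=0 → A
F(5): 17·(5−19)=-238≡22 → W
P(15): 17·(15−19)=-68≡10 → K
O(14): 17·(14−19)=-85≡19 → T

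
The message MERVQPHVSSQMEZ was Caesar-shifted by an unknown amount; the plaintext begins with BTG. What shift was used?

From the crib: M(12)−B(1)=11, so the shift is 11.

11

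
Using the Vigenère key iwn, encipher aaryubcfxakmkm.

iwegqokbkigzsi

Repeat the key across the message: iwniwniwniwniw
a(0)+i(8): 8 → i
a(0)+w(22): 22 → w
r(17)+n(13): 30≡4 → e
y(24)+i(8): 32≡6 → g
u(20)+w(22): 42≡16 → q
b(1)+n(13): 14 → o
c(2)+i(8): 10 → k
f(5)+w(22): 27≡1 → b
x(23)+n(13): 36≡10 → k
a(0)+i(8): 8 → i
k(10)+w(22): 32≡6 → g
m(12)+n(13): 25 → z
k(10)+i(8): 18 → s
m(12)+w(22): 34≡8 → i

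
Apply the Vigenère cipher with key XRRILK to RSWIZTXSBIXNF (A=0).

OJNQKDUJSQIXC

Repeat the key across the message: XRRILKXRRILKX
R(17)+X(23): 40≡14 → O
S(18)+R(17): 35≡9 → J
W(22)+R(17): 39≡13 → N
I(8)+I(8): 16 → Q
Z(25)+L(11): 36≡10 → K
T(19)+K(10): 29≡3 → D
X(23)+X(23): 46≡20 → U
S(18)+R(17): 35≡9 → J
B(1)+R(17): 18 → S
I(8)+I(8): 16 → Q
X(23)+L(11): 34≡8 → I
N(13)+K(10): 23 → X
F(5)+X(23): 28≡2 → C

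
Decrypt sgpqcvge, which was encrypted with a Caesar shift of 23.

vjstfyjh

s(18): 18−23=-5≡21 → v
g(6): 6−23=-17≡9 → j
p(15): 15−23=-8≡18 → s
q(16): 16−23=-7≡19 → t
c(2): 2−23=-21≡5 → f
v(21): 21−23=-2≡24 → y
g(6): 6−23=-17≡9 → j
e(4): 4−23=-19≡7 → h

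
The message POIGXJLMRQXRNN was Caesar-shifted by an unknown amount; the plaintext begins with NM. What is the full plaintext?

From the crib: P(15)−N(13)=2, so the shift is 2.
Subtract 2 from each ciphertext letter:
P(15): 15−2=13 → N
O(14): 14−2=12 → M
I(8): 8−2=6 → G
G(6): 6−2=4 → E
X(23): 23−2=21 → V
J(9): 9−2=7 → H
L(11): 11−2=9 → J
M(12): 12−2=10 → K
R(17): 17−2=15 → P
Q(16): 16−2=14 → O
X(23): 23−2=21 → V
R(17): 17−2=15 → P
N(13): 13−2=11 → L
N(13): 13−2=11 → L

NMGEVHJKPOVPLL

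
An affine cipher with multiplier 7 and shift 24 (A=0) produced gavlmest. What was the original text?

qehncmod

The inverse of 7 mod 26 is 15, since 7·15=105≡1. Apply D(y)=15·(y−24) mod 26:
g(6): 15·(6−24)=-270≡16 → q
a(0): 15·(0−24)=-360≡4 → e
v(21): 15·(21−24)=-45≡7 → h
l(11): 15·(11−24)=-195≡13 → n
m(12): 15·(12−24)=-180≡2 → c
e(4): 15·(4−24)=-300≡12 → m
s(18): 15·(18−24)=-90≡14 → o
t(19): 15·(19−24)=-75≡3 → d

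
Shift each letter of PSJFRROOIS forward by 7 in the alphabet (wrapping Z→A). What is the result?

P(15): 15+7=22 → W
S(18): 18+7=25 → Z
J(9): 9+7=16 → Q
F(5): 5+7=12 → M
R(17): 17+7=24 → Y
R(17): 17+7=24 → Y
O(14): 14+7=21 → V
O(14): 14+7=21 → V
I(8): 8+7=15 → P
S(18): 18+7=25 → Z

WZQMYYVVPZ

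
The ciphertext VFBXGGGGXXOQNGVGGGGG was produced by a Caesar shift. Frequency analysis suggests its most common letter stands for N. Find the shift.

The most frequent ciphertext letter is G (appears 10 times).
G is position 6; N is position 13.
Shift = -7≡19.

19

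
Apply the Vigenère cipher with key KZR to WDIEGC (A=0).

GCZOFT

Repeat the key across the message: KZRKZR
W(22)+K(10): 32≡6 → G
D(3)+Z(25): 28≡2 → C
I(8)+R(17): 25 → Z
E(4)+K(10): 14 → O
G(6)+Z(25): 31≡5 → F
C(2)+R(17): 19 → T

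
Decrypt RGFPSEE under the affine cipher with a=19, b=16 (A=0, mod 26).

The inverse of 19 mod 26 is 11, since 19·11=209≡1. Apply D(y)=11·(y−16) mod 26:
R(17): 11·(17−16)=11 → L
G(6): 11·(6−16)=-110≡20 → U
F(5): 11·(5−16)=-121≡9 → J
P(15): 11·(15−16)=-11≡15 → P
S(18): 11·(18−16)=22 → W
E(4): 11·(4−16)=-132≡24 → Y
E(4): 11·(4−16)=-132≡24 → Y

LUJPWYY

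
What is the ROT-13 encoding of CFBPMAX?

PSOCZNK

C(2): 2+13=15 → P
F(5): 5+13=18 → S
B(1): 1+13=14 → O
P(15): 15+13=28≡2 → C
M(12): 12+13=25 → Z
A(0): 0+13=13 → N
X(23): 23+13=36≡10 → K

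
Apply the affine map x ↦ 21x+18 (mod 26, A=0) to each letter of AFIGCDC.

STEOIDI

A(0): 21·0+18=18 → S
F(5): 21·5+18=123≡19 → T
I(8): 21·8+18=186≡4 → E
G(6): 21·6+18=144≡14 → O
C(2): 21·2+18=60≡8 → I
D(3): 21·3+18=81≡3 → D
C(2): 21·2+18=60≡8 → I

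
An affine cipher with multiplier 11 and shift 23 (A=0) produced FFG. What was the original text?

The inverse of 11 mod 26 is 19, since 11·19=209≡1. Apply D(y)=19·(y−23) mod 26:
F(5): 19·(5−23)=-342≡22 → W
F(5): 19·(5−23)=-342≡22 → W
G(6): 19·(6−23)=-323≡15 → P

WWP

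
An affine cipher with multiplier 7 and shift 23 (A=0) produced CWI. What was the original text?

XLJ

The inverse of 7 mod 26 is 15, since 7·15=105≡1. Apply D(y)=15·(y−23) mod 26:
C(2): 15·(2−23)=-315≡23 → X
W(22): 15·(22−23)=-15≡11 → L
I(8): 15·(8−23)=-225≡9 → J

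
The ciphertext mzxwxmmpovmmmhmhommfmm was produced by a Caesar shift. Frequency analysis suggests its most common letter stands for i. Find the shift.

4

The most frequent ciphertext letter is m (appears 11 times).
m is position 12; i is position 8.
Shift = 4.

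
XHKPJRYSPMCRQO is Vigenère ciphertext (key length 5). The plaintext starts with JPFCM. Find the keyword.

OSFNX

Subtract each crib letter from the matching ciphertext letter (mod 26):
X(23)−J(9)=14 → O
H(7)−P(15)=-8≡18 → S
K(10)−F(5)=5 → F
P(15)−C(2)=13 → N
J(9)−M(12)=-3≡23 → X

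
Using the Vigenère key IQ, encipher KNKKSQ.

SDSAAG

Repeat the key across the message: IQIQIQ
K(10)+I(8): 18 → S
N(13)+Q(16): 29≡3 → D
K(10)+I(8): 18 → S
K(10)+Q(16): 26≡0 → A
S(18)+I(8): 26≡0 → A
Q(16)+Q(16): 32≡6 → G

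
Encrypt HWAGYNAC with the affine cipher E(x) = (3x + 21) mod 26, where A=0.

QJVNPIVB

H(7): 3·7+21=42≡16 → Q
W(22): 3·22+21=87≡9 → J
A(0): 3·0+21=21 → V
G(6): 3·6+21=39≡13 → N
Y(24): 3·24+21=93≡15 → P
N(13): 3·13+21=60≡8 → I
A(0): 3·0+21=21 → V
C(2): 3·2+21=27≡1 → B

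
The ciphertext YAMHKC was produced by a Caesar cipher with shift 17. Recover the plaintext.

Y(24): 24−17=7 → H
A(0): 0−17=-17≡9 → J
M(12): 12−17=-5≡21 → V
H(7): 7−17=-10≡16 → Q
K(10): 10−17=-7≡19 → T
C(2): 2−17=-15≡11 → L

HJVQTL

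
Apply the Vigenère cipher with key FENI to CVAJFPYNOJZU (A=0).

HZNRKTLVTNMC

Repeat the key across the message: FENIFENIFENI
C(2)+F(5): 7 → H
V(21)+E(4): 25 → Z
A(0)+N(13): 13 → N
J(9)+I(8): 17 → R
F(5)+F(5): 10 → K
P(15)+E(4): 19 → T
Y(24)+N(13): 37≡11 → L
N(13)+I(8): 21 → V
O(14)+F(5): 19 → T
J(9)+E(4): 13 → N
Z(25)+N(13): 38≡12 → M
U(20)+I(8): 28≡2 → C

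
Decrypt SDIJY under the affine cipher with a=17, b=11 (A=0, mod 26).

FYJGN

The inverse of 17 mod 26 is 23, since 17·23=391≡1. Apply D(y)=23·(y−11) mod 26:
S(18): 23·(18−11)=161≡5 → F
D(3): 23·(3−11)=-184≡24 → Y
I(8): 23·(8−11)=-69≡9 → J
J(9): 23·(9−11)=-46≡6 → G
Y(24): 23·(24−11)=299≡13 → N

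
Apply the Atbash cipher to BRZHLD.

YIASOW

B(1) → Y(24)
R(17) → I(8)
Z(25) → A(0)
H(7) → S(18)
L(11) → O(14)
D(3) → W(22)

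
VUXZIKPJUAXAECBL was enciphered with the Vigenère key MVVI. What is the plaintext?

Repeat the key across the ciphertext: MVVIMVVIMVVIMVVI
V(21)−M(12): 9 → J
U(20)−V(21): -1≡25 → Z
X(23)−V(21): 2 → C
Z(25)−I(8): 17 → R
I(8)−M(12): -4≡22 → W
K(10)−V(21): -11≡15 → P
P(15)−V(21): -6≡20 → U
J(9)−I(8): 1 → B
U(20)−M(12): 8 → I
A(0)−V(21): -21≡5 → F
X(23)−V(21): 2 → C
A(0)−I(8): -8≡18 → S
E(4)−M(12): -8≡18 → S
C(2)−V(21): -19≡7 → H
B(1)−V(21): -20≡6 → G
L(11)−I(8): 3 → D

JZCRWPUBIFCSSHGD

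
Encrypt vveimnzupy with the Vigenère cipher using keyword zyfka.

utjsmmxzzy

Repeat the key across the message: zyfkazyfka
v(21)+z(25): 46≡20 → u
v(21)+y(24): 45≡19 → t
e(4)+f(5): 9 → j
i(8)+k(10): 18 → s
m(12)+a(0): 12 → m
n(13)+z(25): 38≡12 → m
z(25)+y(24): 49≡23 → x
u(20)+f(5): 25 → z
p(15)+k(10): 25 → z
y(24)+a(0): 24 → y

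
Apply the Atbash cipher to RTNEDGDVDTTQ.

IGMVWTWEWGGJ

R(17) → I(8)
T(19) → G(6)
N(13) → M(12)
E(4) → V(21)
D(3) → W(22)
G(6) → T(19)
D(3) → W(22)
V(21) → E(4)
D(3) → W(22)
T(19) → G(6)
T(19) → G(6)
Q(16) → J(9)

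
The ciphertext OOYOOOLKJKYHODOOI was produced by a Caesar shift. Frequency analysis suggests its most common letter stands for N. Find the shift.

1

The most frequent ciphertext letter is O (appears 8 times).
O is position 14; N is position 13.
Shift = 1.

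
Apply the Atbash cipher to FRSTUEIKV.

F(5) → U(20)
R(17) → I(8)
S(18) → H(7)
T(19) → G(6)
U(20) → F(5)
E(4) → V(21)
I(8) → R(17)
K(10) → P(15)
V(21) → E(4)

UIHGFVRPE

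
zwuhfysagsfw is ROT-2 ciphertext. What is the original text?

z(25): 25−2=23 → x
w(22): 22−2=20 → u
u(20): 20−2=18 → s
h(7): 7−2=5 → f
f(5): 5−2=3 → d
y(24): 24−2=22 → w
s(18): 18−2=16 → q
a(0): 0−2=-2≡24 → y
g(6): 6−2=4 → e
s(18): 18−2=16 → q
f(5): 5−2=3 → d
w(22): 22−2=20 → u

xusfdwqyeqdu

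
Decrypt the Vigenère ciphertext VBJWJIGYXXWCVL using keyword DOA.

Repeat the key across the ciphertext: DOADOADOADOADO
V(21)−D(3): 18 → S
B(1)−O(14): -13≡13 → N
J(9)−A(0): 9 → J
W(22)−D(3): 19 → T
J(9)−O(14): -5≡21 → V
I(8)−A(0): 8 → I
G(6)−D(3): 3 → D
Y(24)−O(14): 10 → K
X(23)−A(0): 23 → X
X(23)−D(3): 20 → U
W(22)−O(14): 8 → I
C(2)−A(0): 2 → C
V(21)−D(3): 18 → S
L(11)−O(14): -3≡23 → X

SNJTVIDKXUICSX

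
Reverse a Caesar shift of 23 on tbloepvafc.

weorhsydif

t(19): 19−23=-4≡22 → w
b(1): 1−23=-22≡4 → e
l(11): 11−23=-12≡14 → o
o(14): 14−23=-9≡17 → r
e(4): 4−23=-19≡7 → h
p(15): 15−23=-8≡18 → s
v(21): 21−23=-2≡24 → y
a(0): 0−23=-23≡3 → d
f(5): 5−23=-18≡8 → i
c(2): 2−23=-21≡5 → f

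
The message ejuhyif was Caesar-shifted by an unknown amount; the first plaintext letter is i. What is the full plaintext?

inylcmj

From the crib: e(4)−i(8)=-4≡22, so the shift is 22.
Subtract 22 from each ciphertext letter:
e(4): 4−22=-18≡8 → i
j(9): 9−22=-13≡13 → n
u(20): 20−22=-2≡24 → y
h(7): 7−22=-15≡11 → l
y(24): 24−22=2 → c
i(8): 8−22=-14≡12 → m
f(5): 5−22=-17≡9 → j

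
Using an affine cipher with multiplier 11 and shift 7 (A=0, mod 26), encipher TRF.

IMK

T(19): 11·19+7=216≡8 → I
R(17): 11·17+7=194≡12 → M
F(5): 11·5+7=62≡10 → K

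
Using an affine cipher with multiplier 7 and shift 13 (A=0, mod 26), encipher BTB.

B(1): 7·1+13=20 → U
T(19): 7·19+13=146≡16 → Q
B(1): 7·1+13=20 → U

UQU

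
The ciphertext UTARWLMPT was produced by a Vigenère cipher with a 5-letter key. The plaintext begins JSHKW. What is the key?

Subtract each crib letter from the matching ciphertext letter (mod 26):
U(20)−J(9)=11 → L
T(19)−S(18)=1 → B
A(0)−H(7)=-7≡19 → T
R(17)−K(10)=7 → H
W(22)−W(22)=0 → A

LBTHA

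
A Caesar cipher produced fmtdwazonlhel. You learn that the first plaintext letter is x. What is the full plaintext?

xelvosrgfdzwd

From the crib: f(5)−x(23)=-18≡8, so the shift is 8.
Subtract 8 from each ciphertext letter:
f(5): 5−8=-3≡23 → x
m(12): 12−8=4 → e
t(19): 19−8=11 → l
d(3): 3−8=-5≡21 → v
w(22): 22−8=14 → o
a(0): 0−8=-8≡18 → s
z(25): 25−8=17 → r
o(14): 14−8=6 → g
n(13): 13−8=5 → f
l(11): 11−8=3 → d
h(7): 7−8=-1≡25 → z
e(4): 4−8=-4≡22 → w
l(11): 11−8=3 → d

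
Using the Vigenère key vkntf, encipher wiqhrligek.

Repeat the key across the message: vkntfvkntf
w(22)+v(21): 43≡17 → r
i(8)+k(10): 18 → s
q(16)+n(13): 29≡3 → d
h(7)+t(19): 26≡0 → a
r(17)+f(5): 22 → w
l(11)+v(21): 32≡6 → g
i(8)+k(10): 18 → s
g(6)+n(13): 19 → t
e(4)+t(19): 23 → x
k(10)+f(5): 15 → p

rsdawgstxp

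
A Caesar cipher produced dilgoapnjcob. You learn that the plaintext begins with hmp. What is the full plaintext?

hmpksetrngsf

From the crib: d(3)−h(7)=-4≡22, so the shift is 22.
Subtract 22 from each ciphertext letter:
d(3): 3−22=-19≡7 → h
i(8): 8−22=-14≡12 → m
l(11): 11−22=-11≡15 → p
g(6): 6−22=-16≡10 → k
o(14): 14−22=-8≡18 → s
a(0): 0−22=-22≡4 → e
p(15): 15−22=-7≡19 → t
n(13): 13−22=-9≡17 → r
j(9): 9−22=-13≡13 → n
c(2): 2−22=-20≡6 → g
o(14): 14−22=-8≡18 → s
b(1): 1−22=-21≡5 → f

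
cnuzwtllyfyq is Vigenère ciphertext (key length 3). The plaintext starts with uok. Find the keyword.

izk

Subtract each crib letter from the matching ciphertext letter (mod 26):
c(2)−u(20)=-18≡8 → i
n(13)−o(14)=-1≡25 → z
u(20)−k(10)=10 → k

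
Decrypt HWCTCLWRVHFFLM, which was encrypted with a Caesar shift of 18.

PEKBKTEZDPNNTU

H(7): 7−18=-11≡15 → P
W(22): 22−18=4 → E
C(2): 2−18=-16≡10 → K
T(19): 19−18=1 → B
C(2): 2−18=-16≡10 → K
L(11): 11−18=-7≡19 → T
W(22): 22−18=4 → E
R(17): 17−18=-1≡25 → Z
V(21): 21−18=3 → D
H(7): 7−18=-11≡15 → P
F(5): 5−18=-13≡13 → N
F(5): 5−18=-13≡13 → N
L(11): 11−18=-7≡19 → T
M(12): 12−18=-6≡20 → U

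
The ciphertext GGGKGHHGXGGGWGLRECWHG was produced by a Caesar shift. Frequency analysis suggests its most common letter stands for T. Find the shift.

The most frequent ciphertext letter is G (appears 10 times).
G is position 6; T is position 19.
Shift = -13≡13.

13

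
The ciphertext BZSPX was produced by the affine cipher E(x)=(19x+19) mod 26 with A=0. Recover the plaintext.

KOPIS

The inverse of 19 mod 26 is 11, since 19·11=209≡1. Apply D(y)=11·(y−19) mod 26:
B(1): 11·(1−19)=-198≡10 → K
Z(25): 11·(25−19)=66≡14 → O
S(18): 11·(18−19)=-11≡15 → P
P(15): 11·(15−19)=-44≡8 → I
X(23): 11·(23−19)=44≡18 → S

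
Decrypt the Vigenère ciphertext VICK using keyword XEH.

YEVN

Repeat the key across the ciphertext: XEHX
V(21)−X(23): -2≡24 → Y
I(8)−E(4): 4 → E
C(2)−H(7): -5≡21 → V
K(10)−X(23): -13≡13 → N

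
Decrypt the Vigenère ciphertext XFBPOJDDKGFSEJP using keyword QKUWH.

Repeat the key across the ciphertext: QKUWHQKUWHQKUWH
X(23)−Q(16): 7 → H
F(5)−K(10): -5≡21 → V
B(1)−U(20): -19≡7 → H
P(15)−W(22): -7≡19 → T
O(14)−H(7): 7 → H
J(9)−Q(16): -7≡19 → T
D(3)−K(10): -7≡19 → T
D(3)−U(20): -17≡9 → J
K(10)−W(22): -12≡14 → O
G(6)−H(7): -1≡25 → Z
F(5)−Q(16): -11≡15 → P
S(18)−K(10): 8 → I
E(4)−U(20): -16≡10 → K
J(9)−W(22): -13≡13 → N
P(15)−H(7): 8 → I

HVHTHTTJOZPIKNI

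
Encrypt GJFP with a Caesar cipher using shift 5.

G(6): 6+5=11 → L
J(9): 9+5=14 → O
F(5): 5+5=10 → K
P(15): 15+5=20 → U

LOKU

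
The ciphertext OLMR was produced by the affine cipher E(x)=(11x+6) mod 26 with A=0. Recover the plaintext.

WRKB

The inverse of 11 mod 26 is 19, since 11·19=209≡1. Apply D(y)=19·(y−6) mod 26:
O(14): 19·(14−6)=152≡22 → W
L(11): 19·(11−6)=95≡17 → R
M(12): 19·(12−6)=114≡10 → K
R(17): 19·(17−6)=209≡1 → B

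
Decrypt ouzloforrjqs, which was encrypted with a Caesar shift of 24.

qwbnqhqttlsu

o(14): 14−24=-10≡16 → q
u(20): 20−24=-4≡22 → w
z(25): 25−24=1 → b
l(11): 11−24=-13≡13 → n
o(14): 14−24=-10≡16 → q
f(5): 5−24=-19≡7 → h
o(14): 14−24=-10≡16 → q
r(17): 17−24=-7≡19 → t
r(17): 17−24=-7≡19 → t
j(9): 9−24=-15≡11 → l
q(16): 16−24=-8≡18 → s
s(18): 18−24=-6≡20 → u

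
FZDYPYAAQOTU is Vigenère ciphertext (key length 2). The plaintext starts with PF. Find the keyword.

QU

Subtract each crib letter from the matching ciphertext letter (mod 26):
F(5)−P(15)=-10≡16 → Q
Z(25)−F(5)=20 → U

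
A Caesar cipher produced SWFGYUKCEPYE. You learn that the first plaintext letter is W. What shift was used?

22

From the crib: S(18)−W(22)=-4≡22, so the shift is 22.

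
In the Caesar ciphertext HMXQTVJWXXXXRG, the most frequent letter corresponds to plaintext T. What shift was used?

The most frequent ciphertext letter is X (appears 5 times).
X is position 23; T is position 19.
Shift = 4.

4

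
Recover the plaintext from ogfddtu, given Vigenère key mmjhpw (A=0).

Repeat the key across the ciphertext: mmjhpwm
o(14)−m(12): 2 → c
g(6)−m(12): -6≡20 → u
f(5)−j(9): -4≡22 → w
d(3)−h(7): -4≡22 → w
d(3)−p(15): -12≡14 → o
t(19)−w(22): -3≡23 → x
u(20)−m(12): 8 → i

cuwwoxi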